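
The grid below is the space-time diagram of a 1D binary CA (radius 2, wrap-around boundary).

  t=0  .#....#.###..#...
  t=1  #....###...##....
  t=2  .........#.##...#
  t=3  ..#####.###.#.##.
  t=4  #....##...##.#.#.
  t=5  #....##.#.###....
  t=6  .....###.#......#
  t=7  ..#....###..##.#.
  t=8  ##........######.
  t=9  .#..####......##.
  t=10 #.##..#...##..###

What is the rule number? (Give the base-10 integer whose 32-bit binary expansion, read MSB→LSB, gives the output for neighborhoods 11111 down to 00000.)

1713257061

  [31] ##### => .  t=3,i=4
  [30] ####. => #  t=3,i=5
  [29] ###.# => #  t=3,i=6
  [28] ###.. => .  t=0,i=10
  [27] ##.## => .  t=3,i=7
  [26] ##.#. => #  t=3,i=11
  [25] ##..# => #  t=0,i=11
  [24] ##... => .  t=1,i=8
  [23] #.### => .  t=0,i=8
  [22] #.##. => .  t=2,i=11
  [21] #.#.# => .  t=3,i=12
  [20] #.#.. => #  t=4,i=0
  [19] #..## => #  t=7,i=11
  [18] #..#. => #  t=0,i=12
  [17] #...# => #  t=1,i=9
  [16] #.... => .  t=0,i=3
  [15] .#### => .  t=3,i=3
  [14] .###. => .  t=0,i=9
  [13] .##.# => #  t=4,i=11
  [12] .##.. => #  t=1,i=12
  [11] .#.## => #  t=0,i=7
  [10] .#.#. => .  t=4,i=14
  [9] .#..# => #  t=9,i=2
  [8] .#... => .  t=0,i=2
  [7] ..### => .  t=1,i=5
  [6] ..##. => #  t=1,i=11
  [5] ..#.# => #  t=0,i=6
  [4] ..#.. => .  t=0,i=1
  [3] ...## => .  t=1,i=4
  [2] ...#. => #  t=0,i=0
  [1] ....# => .  t=0,i=4
  [0] ..... => #  t=2,i=2
  bits 01100110000111100011101001100101 = 1713257061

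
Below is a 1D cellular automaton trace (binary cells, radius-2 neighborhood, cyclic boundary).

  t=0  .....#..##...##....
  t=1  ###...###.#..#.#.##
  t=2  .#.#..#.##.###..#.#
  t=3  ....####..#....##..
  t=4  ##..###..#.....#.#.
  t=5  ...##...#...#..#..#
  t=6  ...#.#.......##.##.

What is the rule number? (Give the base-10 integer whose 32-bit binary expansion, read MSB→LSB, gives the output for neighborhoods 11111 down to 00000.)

  [31] ##### => .  t=1,i=0
  [30] ####. => #  t=1,i=1
  [29] ###.# => #  t=1,i=8
  [28] ###.. => .  t=1,i=2
  [27] ##.## => #  t=2,i=10
  [26] ##.#. => #  t=1,i=9
  [25] ##..# => .  t=2,i=14
  [24] ##... => #  t=0,i=10
  [23] #.### => .  t=1,i=17
  [22] #.##. => .  t=2,i=8
  [21] #.#.# => .  t=1,i=15
  [20] #.#.. => .  t=1,i=10
  [19] #..## => #  t=0,i=7
  [18] #..#. => #  t=1,i=12
  [17] #...# => .  t=0,i=11
  [16] #.... => .  t=0,i=16
  [15] .#### => #  t=1,i=18
  [14] .###. => .  t=1,i=7
  [13] .##.# => .  t=2,i=9
  [12] .##.. => .  t=0,i=9
  [11] .#.## => #  t=1,i=16
  [10] .#.#. => .  t=1,i=14
  [9] .#..# => #  t=0,i=6
  [8] .#... => .  t=3,i=11
  [7] ..### => #  t=1,i=6
  [6] ..##. => #  t=0,i=8
  [5] ..#.# => #  t=1,i=13
  [4] ..#.. => .  t=0,i=5
  [3] ...## => .  t=0,i=12
  [2] ...#. => .  t=0,i=4
  [1] ....# => .  t=0,i=3
  [0] ..... => #  t=0,i=0
  bits 01101101000011001000101011100001 = 1829538529

1829538529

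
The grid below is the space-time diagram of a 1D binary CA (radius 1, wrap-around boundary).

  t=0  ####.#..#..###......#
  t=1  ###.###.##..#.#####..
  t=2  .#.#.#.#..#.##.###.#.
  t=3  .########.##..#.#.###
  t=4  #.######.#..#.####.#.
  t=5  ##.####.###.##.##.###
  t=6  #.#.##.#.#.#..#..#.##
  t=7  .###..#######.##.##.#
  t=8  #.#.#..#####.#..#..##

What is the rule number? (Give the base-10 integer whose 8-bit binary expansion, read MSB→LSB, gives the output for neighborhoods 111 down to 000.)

  [7] ### => #  t=0,i=0
  [6] ##. => .  t=0,i=3
  [5] #.# => #  t=0,i=4
  [4] #.. => #  t=0,i=6
  [3] .## => .  t=0,i=11
  [2] .#. => #  t=0,i=5
  [1] ..# => .  t=0,i=7
  [0] ... => #  t=0,i=15
  bits 10110101 = 181

181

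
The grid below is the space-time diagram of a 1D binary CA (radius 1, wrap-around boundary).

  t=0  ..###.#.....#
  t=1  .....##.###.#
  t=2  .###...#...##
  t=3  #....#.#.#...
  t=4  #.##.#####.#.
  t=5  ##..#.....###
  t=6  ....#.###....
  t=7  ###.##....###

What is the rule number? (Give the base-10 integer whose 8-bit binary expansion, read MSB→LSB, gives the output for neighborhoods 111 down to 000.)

  [7] ### => .  t=0,i=3
  [6] ##. => .  t=0,i=4
  [5] #.# => #  t=0,i=5
  [4] #.. => .  t=0,i=0
  [3] .## => .  t=0,i=2
  [2] .#. => #  t=0,i=6
  [1] ..# => .  t=0,i=1
  [0] ... => #  t=0,i=8
  bits 00100101 = 37

37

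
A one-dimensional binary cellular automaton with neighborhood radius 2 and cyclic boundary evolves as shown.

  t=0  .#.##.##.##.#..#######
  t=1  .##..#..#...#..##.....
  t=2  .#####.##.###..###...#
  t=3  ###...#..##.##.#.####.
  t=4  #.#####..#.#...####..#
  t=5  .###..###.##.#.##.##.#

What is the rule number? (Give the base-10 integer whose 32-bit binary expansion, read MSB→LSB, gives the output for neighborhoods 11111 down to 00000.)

  #####|.  b31=0 t=0,i=17
  ####.|.  b30=0 t=0,i=20
  ###.#|.  b29=0 t=0,i=21
  ###..|#  b28=1 t=2,i=12
  ##.##|#  b27=1 t=0,i=5
  ##.#.|.  b26=0 t=0,i=0
  ##..#|#  b25=1 t=1,i=3
  ##...|#  b24=1 t=1,i=17
  #.###|#  b23=1 t=2,i=1
  #.##.|.  b22=0 t=0,i=3
  #.#.#|#  b21=1 t=0,i=1
  #.#..|#  b20=1 t=0,i=12
  #..##|.  b19=0 t=0,i=14
  #..#.|#  b18=1 t=1,i=4
  #...#|#  b17=1 t=1,i=10
  #....|.  b16=0 t=1,i=18
  .####|#  b15=1 t=0,i=16
  .###.|.  b14=0 t=2,i=11
  .##.#|.  b13=0 t=0,i=4
  .##..|#  b12=1 t=1,i=2
  .#.##|#  b11=1 t=0,i=2
  .#.#.|#  b10=1 t=4,i=10
  .#..#|.  b9=0 t=0,i=13
  .#...|.  b8=0 t=1,i=9
  ..###|#  b7=1 t=0,i=15
  ..##.|#  b6=1 t=1,i=1
  ..#.#|.  b5=0 t=2,i=21
  ..#..|#  b4=1 t=1,i=5
  ...##|.  b3=0 t=1,i=0
  ...#.|#  b2=1 t=1,i=11
  ....#|#  b1=1 t=1,i=21
  .....|.  b0=0 t=1,i=19
  bits 00011011101101101001110011010110 = 464952534

464952534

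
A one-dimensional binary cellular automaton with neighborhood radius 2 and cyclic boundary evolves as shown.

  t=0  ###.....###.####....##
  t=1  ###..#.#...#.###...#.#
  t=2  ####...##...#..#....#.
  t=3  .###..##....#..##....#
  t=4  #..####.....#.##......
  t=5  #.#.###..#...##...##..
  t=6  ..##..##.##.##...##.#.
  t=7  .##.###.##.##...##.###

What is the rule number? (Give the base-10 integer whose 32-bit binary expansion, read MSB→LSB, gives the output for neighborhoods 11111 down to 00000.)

  ##### -> #   bit 31 = 1  t=0,i=0
  ####. -> #   bit 30 = 1  t=0,i=1
  ###.# -> .   bit 29 = 0  t=0,i=10
  ###.. -> #   bit 28 = 1  t=0,i=2
  ##.## -> #   bit 27 = 1  t=0,i=11
  ##.#. -> #   bit 26 = 1  t=6,i=19
  ##..# -> #   bit 25 = 1  t=1,i=3
  ##... -> .   bit 24 = 0  t=0,i=3
  #.### -> .   bit 23 = 0  t=0,i=12
  #.##. -> #   bit 22 = 1  t=4,i=14
  #.#.# -> #   bit 21 = 1  t=5,i=2
  #.#.. -> #   bit 20 = 1  t=1,i=7
  #..## -> #   bit 19 = 1  t=3,i=5
  #..#. -> .   bit 18 = 0  t=1,i=4
  #...# -> .   bit 17 = 0  t=1,i=9
  #.... -> .   bit 16 = 0  t=0,i=4
  .#### -> #   bit 15 = 1  t=0,i=13
  .###. -> .   bit 14 = 0  t=0,i=9
  .##.# -> .   bit 13 = 0  t=6,i=7
  .##.. -> .   bit 12 = 0  t=2,i=8
  .#.## -> #   bit 11 = 1  t=1,i=12
  .#.#. -> .   bit 10 = 0  t=1,i=6
  .#..# -> .   bit 9 = 0  t=2,i=13
  .#... -> #   bit 8 = 1  t=1,i=8
  ..### -> .   bit 7 = 0  t=0,i=8
  ..##. -> #   bit 6 = 1  t=2,i=7
  ..#.# -> .   bit 5 = 0  t=1,i=5
  ..#.. -> #   bit 4 = 1  t=2,i=12
  ...## -> #   bit 3 = 1  t=0,i=7
  ...#. -> .   bit 2 = 0  t=1,i=10
  ....# -> .   bit 1 = 0  t=0,i=6
  ..... -> #   bit 0 = 1  t=0,i=5
  bits 11011110011110001000100101011001 = 3732441433

3732441433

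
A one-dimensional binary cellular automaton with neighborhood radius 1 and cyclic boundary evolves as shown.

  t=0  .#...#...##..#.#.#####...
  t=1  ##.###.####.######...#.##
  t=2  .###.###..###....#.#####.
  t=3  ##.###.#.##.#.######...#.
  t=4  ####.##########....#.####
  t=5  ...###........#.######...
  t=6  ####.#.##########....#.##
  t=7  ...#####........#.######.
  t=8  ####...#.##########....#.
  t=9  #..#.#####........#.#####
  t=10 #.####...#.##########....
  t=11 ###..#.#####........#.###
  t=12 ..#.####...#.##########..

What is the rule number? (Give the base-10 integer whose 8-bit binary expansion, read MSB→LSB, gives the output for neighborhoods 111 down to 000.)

111

  nb ###: next=.  (t=0,i=18, bit7=0)
  nb ##.: next=#  (t=0,i=10, bit6=1)
  nb #.#: next=#  (t=0,i=14, bit5=1)
  nb #..: next=.  (t=0,i=2, bit4=0)
  nb .##: next=#  (t=0,i=9, bit3=1)
  nb .#.: next=#  (t=0,i=1, bit2=1)
  nb ..#: next=#  (t=0,i=0, bit1=1)
  nb ...: next=#  (t=0,i=3, bit0=1)
  bits 01101111 = 111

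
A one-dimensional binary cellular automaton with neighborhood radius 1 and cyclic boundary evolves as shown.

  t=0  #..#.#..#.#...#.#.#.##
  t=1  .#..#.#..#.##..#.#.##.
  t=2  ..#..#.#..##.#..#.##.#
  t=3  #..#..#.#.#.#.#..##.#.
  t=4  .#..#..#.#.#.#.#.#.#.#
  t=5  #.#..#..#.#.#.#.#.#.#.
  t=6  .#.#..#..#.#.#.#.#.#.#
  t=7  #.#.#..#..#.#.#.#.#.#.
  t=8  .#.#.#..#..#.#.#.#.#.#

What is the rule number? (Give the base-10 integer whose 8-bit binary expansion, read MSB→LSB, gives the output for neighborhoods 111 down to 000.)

57

  [7] ### => .  t=0,i=21
  [6] ##. => .  t=0,i=0
  [5] #.# => #  t=0,i=4
  [4] #.. => #  t=0,i=1
  [3] .## => #  t=0,i=20
  [2] .#. => .  t=0,i=3
  [1] ..# => .  t=0,i=2
  [0] ... => #  t=0,i=12
  bits 00111001 = 57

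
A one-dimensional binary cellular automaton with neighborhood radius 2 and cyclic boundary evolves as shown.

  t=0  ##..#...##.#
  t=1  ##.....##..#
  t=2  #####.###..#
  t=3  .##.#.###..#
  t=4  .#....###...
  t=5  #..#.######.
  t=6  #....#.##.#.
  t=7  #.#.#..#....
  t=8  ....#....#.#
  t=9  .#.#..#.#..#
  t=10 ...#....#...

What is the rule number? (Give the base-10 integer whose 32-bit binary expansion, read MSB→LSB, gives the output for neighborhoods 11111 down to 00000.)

  ##### -> #   bit 31 = 1  t=2,i=1
  ####. -> .   bit 30 = 0  t=2,i=3
  ###.# -> #   bit 29 = 1  t=2,i=4
  ###.. -> #   bit 28 = 1  t=0,i=1
  ##.## -> .   bit 27 = 0  t=0,i=10
  ##.#. -> .   bit 26 = 0  t=3,i=3
  ##..# -> .   bit 25 = 0  t=0,i=2
  ##... -> #   bit 24 = 1  t=1,i=2
  #.### -> #   bit 23 = 1  t=0,i=11
  #.##. -> #   bit 22 = 1  t=3,i=1
  #.#.# -> .   bit 21 = 0  t=3,i=4
  #.#.. -> #   bit 20 = 1  t=5,i=0
  #..## -> .   bit 19 = 0  t=1,i=10
  #..#. -> .   bit 18 = 0  t=0,i=3
  #...# -> .   bit 17 = 0  t=0,i=6
  #.... -> #   bit 16 = 1  t=1,i=3
  .#### -> .   bit 15 = 0  t=2,i=0
  .###. -> #   bit 14 = 1  t=0,i=0
  .##.# -> .   bit 13 = 0  t=0,i=9
  .##.. -> #   bit 12 = 1  t=1,i=8
  .#.## -> .   bit 11 = 0  t=3,i=0
  .#.#. -> .   bit 10 = 0  t=6,i=11
  .#..# -> .   bit 9 = 0  t=5,i=1
  .#... -> .   bit 8 = 0  t=0,i=5
  ..### -> #   bit 7 = 1  t=1,i=11
  ..##. -> #   bit 6 = 1  t=0,i=8
  ..#.# -> .   bit 5 = 0  t=3,i=11
  ..#.. -> .   bit 4 = 0  t=0,i=4
  ...## -> #   bit 3 = 1  t=0,i=7
  ...#. -> #   bit 2 = 1  t=4,i=0
  ....# -> .   bit 1 = 0  t=1,i=5
  ..... -> #   bit 0 = 1  t=1,i=4
  bits 10110001110100010101000011001101 = 2983284941

2983284941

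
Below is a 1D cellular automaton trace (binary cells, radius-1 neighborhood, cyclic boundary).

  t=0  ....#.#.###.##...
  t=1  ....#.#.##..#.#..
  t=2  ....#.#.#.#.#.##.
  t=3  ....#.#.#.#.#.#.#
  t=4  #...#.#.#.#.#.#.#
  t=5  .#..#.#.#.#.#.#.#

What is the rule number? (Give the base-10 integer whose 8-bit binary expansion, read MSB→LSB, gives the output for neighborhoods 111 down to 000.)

  ### -> #   bit 7 = 1  t=0,i=9
  ##. -> .   bit 6 = 0  t=0,i=10
  #.# -> .   bit 5 = 0  t=0,i=5
  #.. -> #   bit 4 = 1  t=0,i=14
  .## -> #   bit 3 = 1  t=0,i=8
  .#. -> #   bit 2 = 1  t=0,i=4
  ..# -> .   bit 1 = 0  t=0,i=3
  ... -> .   bit 0 = 0  t=0,i=0
  bits 10011100 = 156

156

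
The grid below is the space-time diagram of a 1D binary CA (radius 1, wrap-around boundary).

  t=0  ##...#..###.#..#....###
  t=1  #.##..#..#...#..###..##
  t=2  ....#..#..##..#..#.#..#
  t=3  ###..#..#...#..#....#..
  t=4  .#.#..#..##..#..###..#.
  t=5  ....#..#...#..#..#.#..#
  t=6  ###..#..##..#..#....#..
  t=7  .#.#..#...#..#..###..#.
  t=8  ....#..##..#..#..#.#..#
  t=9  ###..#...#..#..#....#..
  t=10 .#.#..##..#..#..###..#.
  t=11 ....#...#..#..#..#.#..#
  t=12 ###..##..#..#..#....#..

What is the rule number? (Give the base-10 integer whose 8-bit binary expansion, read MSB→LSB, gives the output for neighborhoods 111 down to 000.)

145

  [7] ### => #  t=0,i=0
  [6] ##. => .  t=0,i=1
  [5] #.# => .  t=0,i=11
  [4] #.. => #  t=0,i=2
  [3] .## => .  t=0,i=8
  [2] .#. => .  t=0,i=5
  [1] ..# => .  t=0,i=4
  [0] ... => #  t=0,i=3
  bits 10010001 = 145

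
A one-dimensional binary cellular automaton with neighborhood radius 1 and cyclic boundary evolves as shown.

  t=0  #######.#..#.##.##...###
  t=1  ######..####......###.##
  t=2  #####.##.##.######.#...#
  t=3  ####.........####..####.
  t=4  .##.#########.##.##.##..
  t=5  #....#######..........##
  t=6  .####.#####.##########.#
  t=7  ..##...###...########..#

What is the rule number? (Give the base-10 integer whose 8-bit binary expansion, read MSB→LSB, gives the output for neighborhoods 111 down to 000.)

151

  [7] ### => #  t=0,i=0
  [6] ##. => .  t=0,i=6
  [5] #.# => .  t=0,i=7
  [4] #.. => #  t=0,i=9
  [3] .## => .  t=0,i=13
  [2] .#. => #  t=0,i=8
  [1] ..# => #  t=0,i=10
  [0] ... => #  t=0,i=19
  bits 10010111 = 151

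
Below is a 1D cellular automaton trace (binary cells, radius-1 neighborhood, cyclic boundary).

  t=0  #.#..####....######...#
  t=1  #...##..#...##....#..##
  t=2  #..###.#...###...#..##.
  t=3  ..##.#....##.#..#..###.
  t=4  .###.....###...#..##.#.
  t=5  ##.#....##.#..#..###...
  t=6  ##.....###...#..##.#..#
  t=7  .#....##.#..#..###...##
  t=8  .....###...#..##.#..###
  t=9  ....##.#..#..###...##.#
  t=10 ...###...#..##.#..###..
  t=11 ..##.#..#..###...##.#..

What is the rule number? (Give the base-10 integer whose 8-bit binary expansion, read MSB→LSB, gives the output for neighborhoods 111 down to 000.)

  ###|.  b7=0 t=0,i=6
  ##.|#  b6=1 t=0,i=0
  #.#|.  b5=0 t=0,i=1
  #..|.  b4=0 t=0,i=3
  .##|#  b3=1 t=0,i=5
  .#.|.  b2=0 t=0,i=2
  ..#|#  b1=1 t=0,i=4
  ...|.  b0=0 t=0,i=10
  bits 01001010 = 74

74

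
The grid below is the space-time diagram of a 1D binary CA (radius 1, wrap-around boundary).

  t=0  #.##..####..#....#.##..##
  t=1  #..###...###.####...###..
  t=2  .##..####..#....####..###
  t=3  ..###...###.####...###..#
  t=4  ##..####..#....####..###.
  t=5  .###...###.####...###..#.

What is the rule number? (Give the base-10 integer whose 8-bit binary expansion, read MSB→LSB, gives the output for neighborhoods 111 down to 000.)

83

  ###|.  b7=0 t=0,i=7
  ##.|#  b6=1 t=0,i=0
  #.#|.  b5=0 t=0,i=1
  #..|#  b4=1 t=0,i=4
  .##|.  b3=0 t=0,i=2
  .#.|.  b2=0 t=0,i=12
  ..#|#  b1=1 t=0,i=5
  ...|#  b0=1 t=0,i=14
  bits 01010011 = 83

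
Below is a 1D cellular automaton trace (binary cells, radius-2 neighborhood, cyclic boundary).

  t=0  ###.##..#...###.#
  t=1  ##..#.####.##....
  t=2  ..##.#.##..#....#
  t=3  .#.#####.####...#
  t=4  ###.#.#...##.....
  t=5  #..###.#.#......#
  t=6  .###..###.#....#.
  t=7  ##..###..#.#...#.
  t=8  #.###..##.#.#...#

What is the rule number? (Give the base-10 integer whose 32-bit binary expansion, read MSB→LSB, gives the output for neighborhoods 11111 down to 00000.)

  nb #####: next=.  (t=3,i=5, bit31=0)
  nb ####.: next=#  (t=0,i=1, bit30=1)
  nb ###.#: next=.  (t=0,i=2, bit29=0)
  nb ###..: next=.  (t=3,i=12, bit28=0)
  nb ##.##: next=.  (t=0,i=3, bit27=0)
  nb ##.#.: next=#  (t=2,i=4, bit26=1)
  nb ##..#: next=#  (t=0,i=6, bit25=1)
  nb ##...: next=.  (t=1,i=13, bit24=0)
  nb #.###: next=.  (t=0,i=16, bit23=0)
  nb #.##.: next=#  (t=0,i=4, bit22=1)
  nb #.#.#: next=#  (t=2,i=5, bit21=1)
  nb #.#..: next=.  (t=4,i=6, bit20=0)
  nb #..##: next=#  (t=2,i=1, bit19=1)
  nb #..#.: next=#  (t=0,i=7, bit18=1)
  nb #...#: next=.  (t=0,i=10, bit17=0)
  nb #....: next=.  (t=1,i=14, bit16=0)
  nb .####: next=#  (t=0,i=0, bit15=1)
  nb .###.: next=.  (t=0,i=13, bit14=0)
  nb .##.#: next=#  (t=2,i=3, bit13=1)
  nb .##..: next=.  (t=0,i=5, bit12=0)
  nb .#.##: next=#  (t=1,i=5, bit11=1)
  nb .#.#.: next=#  (t=3,i=0, bit10=1)
  nb .#..#: next=.  (t=2,i=0, bit9=0)
  nb .#...: next=#  (t=0,i=9, bit8=1)
  nb ..###: next=#  (t=0,i=12, bit7=1)
  nb ..##.: next=.  (t=1,i=0, bit6=0)
  nb ..#.#: next=.  (t=1,i=4, bit5=0)
  nb ..#..: next=#  (t=0,i=8, bit4=1)
  nb ...##: next=#  (t=0,i=11, bit3=1)
  nb ...#.: next=.  (t=2,i=15, bit2=0)
  nb ....#: next=.  (t=1,i=15, bit1=0)
  nb .....: next=.  (t=4,i=14, bit0=0)
  bits 01000110011011001010110110011000 = 1181527448

1181527448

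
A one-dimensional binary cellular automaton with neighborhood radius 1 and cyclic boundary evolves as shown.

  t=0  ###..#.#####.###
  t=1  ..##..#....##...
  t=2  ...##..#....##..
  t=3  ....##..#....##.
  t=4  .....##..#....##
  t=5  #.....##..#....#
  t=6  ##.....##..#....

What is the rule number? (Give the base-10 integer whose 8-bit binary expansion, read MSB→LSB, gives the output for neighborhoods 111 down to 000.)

112

  nb ###: next=.  (t=0,i=0, bit7=0)
  nb ##.: next=#  (t=0,i=2, bit6=1)
  nb #.#: next=#  (t=0,i=6, bit5=1)
  nb #..: next=#  (t=0,i=3, bit4=1)
  nb .##: next=.  (t=0,i=7, bit3=0)
  nb .#.: next=.  (t=0,i=5, bit2=0)
  nb ..#: next=.  (t=0,i=4, bit1=0)
  nb ...: next=.  (t=1,i=0, bit0=0)
  bits 01110000 = 112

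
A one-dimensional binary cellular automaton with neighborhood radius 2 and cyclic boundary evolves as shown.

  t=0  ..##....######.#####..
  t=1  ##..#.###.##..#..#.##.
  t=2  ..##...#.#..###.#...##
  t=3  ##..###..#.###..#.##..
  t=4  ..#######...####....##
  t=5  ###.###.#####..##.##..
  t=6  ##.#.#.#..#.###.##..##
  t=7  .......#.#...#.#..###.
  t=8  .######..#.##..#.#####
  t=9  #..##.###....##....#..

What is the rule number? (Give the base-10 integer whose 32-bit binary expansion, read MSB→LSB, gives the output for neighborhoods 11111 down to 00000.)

  [31] ##### => #  t=0,i=10
  [30] ####. => .  t=0,i=12
  [29] ###.# => .  t=0,i=13
  [28] ###.. => #  t=0,i=19
  [27] ##.## => #  t=0,i=14
  [26] ##.#. => .  t=2,i=15
  [25] ##..# => #  t=1,i=2
  [24] ##... => #  t=0,i=4
  [23] #.### => .  t=0,i=15
  [22] #.##. => .  t=1,i=0
  [21] #.#.# => .  t=6,i=3
  [20] #.#.. => #  t=2,i=9
  [19] #..## => #  t=2,i=1
  [18] #..#. => #  t=1,i=3
  [17] #...# => #  t=2,i=5
  [16] #.... => .  t=0,i=5
  [15] .#### => .  t=0,i=9
  [14] .###. => #  t=1,i=7
  [13] .##.# => #  t=1,i=20
  [12] .##.. => .  t=0,i=3
  [11] .#.## => .  t=1,i=5
  [10] .#.#. => .  t=2,i=8
  [9] .#..# => .  t=1,i=15
  [8] .#... => .  t=2,i=17
  [7] ..### => #  t=0,i=8
  [6] ..##. => .  t=0,i=2
  [5] ..#.# => .  t=1,i=4
  [4] ..#.. => #  t=1,i=14
  [3] ...## => #  t=0,i=1
  [2] ...#. => #  t=2,i=6
  [1] ....# => #  t=0,i=0
  [0] ..... => #  t=7,i=1
  bits 10011011000111100110000010011111 = 2602459295

2602459295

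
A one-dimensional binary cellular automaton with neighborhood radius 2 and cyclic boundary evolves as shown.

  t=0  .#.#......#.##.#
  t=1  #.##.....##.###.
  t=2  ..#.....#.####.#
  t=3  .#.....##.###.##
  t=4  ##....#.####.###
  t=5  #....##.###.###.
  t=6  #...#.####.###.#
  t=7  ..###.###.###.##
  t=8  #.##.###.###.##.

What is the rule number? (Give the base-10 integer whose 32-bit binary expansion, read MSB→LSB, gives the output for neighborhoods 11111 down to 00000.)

  nb #####: next=.  (t=4,i=15, bit31=0)
  nb ####.: next=#  (t=2,i=12, bit30=1)
  nb ###.#: next=.  (t=1,i=14, bit29=0)
  nb ###..: next=.  (t=4,i=1, bit28=0)
  nb ##.##: next=#  (t=1,i=11, bit27=1)
  nb ##.#.: next=#  (t=0,i=14, bit26=1)
  nb ##..#: next=#  (t=7,i=0, bit25=1)
  nb ##...: next=.  (t=1,i=4, bit24=0)
  nb #.###: next=#  (t=1,i=12, bit23=1)
  nb #.##.: next=#  (t=0,i=12, bit22=1)
  nb #.#.#: next=.  (t=0,i=1, bit21=0)
  nb #.#..: next=#  (t=0,i=3, bit20=1)
  nb #..##: next=.  (t=7,i=1, bit19=0)
  nb #..#.: next=#  (t=2,i=1, bit18=1)
  nb #...#: next=#  (t=6,i=2, bit17=1)
  nb #....: next=.  (t=0,i=5, bit16=0)
  nb .####: next=#  (t=2,i=11, bit15=1)
  nb .###.: next=#  (t=1,i=13, bit14=1)
  nb .##.#: next=#  (t=0,i=13, bit13=1)
  nb .##..: next=.  (t=1,i=3, bit12=0)
  nb .#.##: next=.  (t=0,i=11, bit11=0)
  nb .#.#.: next=#  (t=0,i=0, bit10=1)
  nb .#..#: next=.  (t=2,i=0, bit9=0)
  nb .#...: next=.  (t=0,i=4, bit8=0)
  nb ..###: next=#  (t=7,i=2, bit7=1)
  nb ..##.: next=.  (t=1,i=9, bit6=0)
  nb ..#.#: next=#  (t=0,i=10, bit5=1)
  nb ..#..: next=.  (t=2,i=2, bit4=0)
  nb ...##: next=#  (t=1,i=8, bit3=1)
  nb ...#.: next=#  (t=0,i=9, bit2=1)
  nb ....#: next=.  (t=0,i=8, bit1=0)
  nb .....: next=.  (t=0,i=6, bit0=0)
  bits 01001110110101101110010010101100 = 1322706092

1322706092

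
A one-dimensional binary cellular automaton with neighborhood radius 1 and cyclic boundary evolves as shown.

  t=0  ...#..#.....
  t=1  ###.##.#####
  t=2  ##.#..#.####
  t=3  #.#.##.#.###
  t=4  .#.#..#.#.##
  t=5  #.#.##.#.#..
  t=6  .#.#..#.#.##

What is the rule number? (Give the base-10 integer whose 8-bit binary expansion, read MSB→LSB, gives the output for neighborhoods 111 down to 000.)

179

  nb ###: next=#  (t=1,i=0, bit7=1)
  nb ##.: next=.  (t=1,i=2, bit6=0)
  nb #.#: next=#  (t=1,i=3, bit5=1)
  nb #..: next=#  (t=0,i=4, bit4=1)
  nb .##: next=.  (t=1,i=4, bit3=0)
  nb .#.: next=.  (t=0,i=3, bit2=0)
  nb ..#: next=#  (t=0,i=2, bit1=1)
  nb ...: next=#  (t=0,i=0, bit0=1)
  bits 10110011 = 179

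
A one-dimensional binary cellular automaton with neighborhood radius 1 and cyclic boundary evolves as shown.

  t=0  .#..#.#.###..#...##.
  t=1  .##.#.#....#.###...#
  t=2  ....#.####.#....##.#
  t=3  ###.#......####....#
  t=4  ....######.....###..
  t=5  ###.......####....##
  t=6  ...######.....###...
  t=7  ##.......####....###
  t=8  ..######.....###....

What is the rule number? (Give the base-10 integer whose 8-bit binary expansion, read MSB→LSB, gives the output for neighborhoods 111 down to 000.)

  [7] ### => .  t=0,i=9
  [6] ##. => .  t=0,i=10
  [5] #.# => .  t=0,i=5
  [4] #.. => #  t=0,i=2
  [3] .## => .  t=0,i=8
  [2] .#. => #  t=0,i=1
  [1] ..# => .  t=0,i=0
  [0] ... => #  t=0,i=15
  bits 00010101 = 21

21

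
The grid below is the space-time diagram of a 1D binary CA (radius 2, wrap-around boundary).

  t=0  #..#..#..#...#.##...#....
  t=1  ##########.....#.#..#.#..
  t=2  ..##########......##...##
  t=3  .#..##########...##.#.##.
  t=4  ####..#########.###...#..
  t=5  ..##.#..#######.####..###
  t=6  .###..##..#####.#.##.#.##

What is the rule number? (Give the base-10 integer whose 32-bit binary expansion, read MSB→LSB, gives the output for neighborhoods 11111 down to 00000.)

  nb #####: next=#  (t=1,i=2, bit31=1)
  nb ####.: next=#  (t=1,i=8, bit30=1)
  nb ###.#: next=#  (t=4,i=14, bit29=1)
  nb ###..: next=#  (t=1,i=9, bit28=1)
  nb ##.##: next=.  (t=4,i=15, bit27=0)
  nb ##.#.: next=.  (t=3,i=19, bit26=0)
  nb ##..#: next=.  (t=2,i=0, bit25=0)
  nb ##...: next=#  (t=0,i=17, bit24=1)
  nb #.###: next=#  (t=4,i=16, bit23=1)
  nb #.##.: next=#  (t=0,i=15, bit22=1)
  nb #.#.#: next=.  (t=3,i=20, bit21=0)
  nb #.#..: next=.  (t=1,i=17, bit20=0)
  nb #..##: next=#  (t=1,i=24, bit19=1)
  nb #..#.: next=#  (t=0,i=2, bit18=1)
  nb #...#: next=.  (t=0,i=11, bit17=0)
  nb #....: next=#  (t=0,i=22, bit16=1)
  nb .####: next=.  (t=1,i=1, bit15=0)
  nb .###.: next=#  (t=4,i=17, bit14=1)
  nb .##.#: next=#  (t=3,i=18, bit13=1)
  nb .##..: next=.  (t=0,i=16, bit12=0)
  nb .#.##: next=.  (t=0,i=14, bit11=0)
  nb .#.#.: next=.  (t=1,i=16, bit10=0)
  nb .#..#: next=#  (t=0,i=1, bit9=1)
  nb .#...: next=.  (t=0,i=10, bit8=0)
  nb ..###: next=.  (t=1,i=0, bit7=0)
  nb ..##.: next=#  (t=2,i=18, bit6=1)
  nb ..#.#: next=.  (t=0,i=13, bit5=0)
  nb ..#..: next=#  (t=0,i=0, bit4=1)
  nb ...##: next=#  (t=2,i=17, bit3=1)
  nb ...#.: next=.  (t=0,i=12, bit2=0)
  nb ....#: next=.  (t=0,i=23, bit1=0)
  nb .....: next=.  (t=1,i=12, bit0=0)
  bits 11110001110011010110001001011000 = 4056769112

4056769112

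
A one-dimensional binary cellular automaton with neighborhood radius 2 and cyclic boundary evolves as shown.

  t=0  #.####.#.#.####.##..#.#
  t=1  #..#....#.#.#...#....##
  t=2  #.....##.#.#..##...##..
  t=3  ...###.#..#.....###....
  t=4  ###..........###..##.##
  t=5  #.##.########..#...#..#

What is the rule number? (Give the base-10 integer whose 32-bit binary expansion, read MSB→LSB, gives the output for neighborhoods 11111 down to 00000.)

  #####|#  b31=1 t=4,i=0
  ####.|.  b30=0 t=0,i=4
  ###.#|.  b29=0 t=0,i=5
  ###..|#  b28=1 t=1,i=0
  ##.##|.  b27=0 t=0,i=1
  ##.#.|.  b26=0 t=0,i=6
  ##..#|.  b25=0 t=0,i=18
  ##...|#  b24=1 t=2,i=16
  #.###|.  b23=0 t=0,i=2
  #.##.|#  b22=1 t=0,i=16
  #.#.#|.  b21=0 t=0,i=7
  #.#..|.  b20=0 t=1,i=12
  #..##|.  b19=0 t=2,i=13
  #..#.|.  b18=0 t=0,i=19
  #...#|#  b17=1 t=1,i=14
  #....|.  b16=0 t=1,i=5
  .####|#  b15=1 t=0,i=3
  .###.|.  b14=0 t=1,i=22
  .##.#|#  b13=1 t=0,i=0
  .##..|.  b12=0 t=0,i=17
  .#.##|#  b11=1 t=0,i=10
  .#.#.|#  b10=1 t=0,i=8
  .#..#|.  b9=0 t=2,i=12
  .#...|.  b8=0 t=1,i=4
  ..###|.  b7=0 t=1,i=21
  ..##.|.  b6=0 t=2,i=6
  ..#.#|.  b5=0 t=0,i=20
  ..#..|.  b4=0 t=1,i=3
  ...##|#  b3=1 t=1,i=20
  ...#.|#  b2=1 t=1,i=7
  ....#|#  b1=1 t=1,i=6
  .....|#  b0=1 t=2,i=3
  bits 10010001010000101010110000001111 = 2437065743

2437065743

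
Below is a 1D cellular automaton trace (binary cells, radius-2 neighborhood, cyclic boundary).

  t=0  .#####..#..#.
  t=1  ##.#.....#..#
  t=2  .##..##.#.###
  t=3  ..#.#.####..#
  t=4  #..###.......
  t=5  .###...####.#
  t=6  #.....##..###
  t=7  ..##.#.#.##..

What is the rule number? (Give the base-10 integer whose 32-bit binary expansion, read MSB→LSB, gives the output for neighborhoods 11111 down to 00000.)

2754166413

  [31] ##### => #  t=0,i=3
  [30] ####. => .  t=0,i=4
  [29] ###.# => #  t=1,i=1
  [28] ###.. => .  t=0,i=5
  [27] ##.## => .  t=2,i=0
  [26] ##.#. => #  t=1,i=2
  [25] ##..# => .  t=0,i=6
  [24] ##... => .  t=4,i=6
  [23] #.### => .  t=2,i=10
  [22] #.##. => .  t=2,i=1
  [21] #.#.# => #  t=2,i=8
  [20] #.#.. => .  t=1,i=3
  [19] #..## => #  t=0,i=0
  [18] #..#. => .  t=0,i=7
  [17] #...# => .  t=5,i=5
  [16] #.... => #  t=1,i=5
  [15] .#### => .  t=0,i=2
  [14] .###. => .  t=1,i=0
  [13] .##.# => #  t=2,i=6
  [12] .##.. => #  t=2,i=2
  [11] .#.## => #  t=2,i=9
  [10] .#.#. => #  t=3,i=3
  [9] .#..# => #  t=0,i=9
  [8] .#... => .  t=1,i=4
  [7] ..### => #  t=0,i=1
  [6] ..##. => .  t=2,i=5
  [5] ..#.# => .  t=3,i=2
  [4] ..#.. => .  t=0,i=8
  [3] ...## => #  t=5,i=6
  [2] ...#. => #  t=1,i=8
  [1] ....# => .  t=1,i=7
  [0] ..... => #  t=1,i=6
  bits 10100100001010010011111010001101 = 2754166413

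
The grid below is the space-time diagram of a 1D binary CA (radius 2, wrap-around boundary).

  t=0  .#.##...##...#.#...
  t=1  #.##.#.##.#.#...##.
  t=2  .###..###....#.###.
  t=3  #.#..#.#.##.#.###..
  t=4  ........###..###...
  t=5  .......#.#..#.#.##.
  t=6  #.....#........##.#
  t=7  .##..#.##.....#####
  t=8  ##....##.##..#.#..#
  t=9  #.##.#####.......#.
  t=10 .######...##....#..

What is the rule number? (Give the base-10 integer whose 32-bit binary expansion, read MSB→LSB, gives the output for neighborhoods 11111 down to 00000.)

701098316

  nb #####: next=.  (t=7,i=16, bit31=0)
  nb ####.: next=.  (t=7,i=17, bit30=0)
  nb ###.#: next=#  (t=7,i=18, bit29=1)
  nb ###..: next=.  (t=2,i=3, bit28=0)
  nb ##.##: next=#  (t=6,i=17, bit27=1)
  nb ##.#.: next=.  (t=1,i=4, bit26=0)
  nb ##..#: next=.  (t=2,i=4, bit25=0)
  nb ##...: next=#  (t=0,i=5, bit24=1)
  nb #.###: next=#  (t=2,i=15, bit23=1)
  nb #.##.: next=#  (t=0,i=3, bit22=1)
  nb #.#.#: next=.  (t=1,i=0, bit21=0)
  nb #.#..: next=.  (t=0,i=15, bit20=0)
  nb #..##: next=#  (t=2,i=0, bit19=1)
  nb #..#.: next=.  (t=3,i=4, bit18=0)
  nb #...#: next=.  (t=0,i=6, bit17=0)
  nb #....: next=#  (t=0,i=17, bit16=1)
  nb .####: next=#  (t=7,i=15, bit15=1)
  nb .###.: next=#  (t=2,i=2, bit14=1)
  nb .##.#: next=#  (t=1,i=3, bit13=1)
  nb .##..: next=.  (t=0,i=4, bit12=0)
  nb .#.##: next=#  (t=0,i=2, bit11=1)
  nb .#.#.: next=.  (t=0,i=14, bit10=0)
  nb .#..#: next=.  (t=3,i=3, bit9=0)
  nb .#...: next=#  (t=0,i=16, bit8=1)
  nb ..###: next=.  (t=2,i=1, bit7=0)
  nb ..##.: next=#  (t=0,i=8, bit6=1)
  nb ..#.#: next=.  (t=0,i=1, bit5=0)
  nb ..#..: next=.  (t=6,i=6, bit4=0)
  nb ...##: next=#  (t=0,i=7, bit3=1)
  nb ...#.: next=#  (t=0,i=0, bit2=1)
  nb ....#: next=.  (t=0,i=18, bit1=0)
  nb .....: next=.  (t=4,i=0, bit0=0)
  bits 00101001110010011110100101001100 = 701098316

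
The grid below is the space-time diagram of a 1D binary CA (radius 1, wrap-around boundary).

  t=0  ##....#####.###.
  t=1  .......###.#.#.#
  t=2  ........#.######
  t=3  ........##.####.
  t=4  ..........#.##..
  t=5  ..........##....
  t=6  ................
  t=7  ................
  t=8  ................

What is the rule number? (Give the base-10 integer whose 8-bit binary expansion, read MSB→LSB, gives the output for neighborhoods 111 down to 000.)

  [7] ### => #  t=0,i=7
  [6] ##. => .  t=0,i=1
  [5] #.# => #  t=0,i=11
  [4] #.. => .  t=0,i=2
  [3] .## => .  t=0,i=0
  [2] .#. => #  t=1,i=11
  [1] ..# => .  t=0,i=5
  [0] ... => .  t=0,i=3
  bits 10100100 = 164

164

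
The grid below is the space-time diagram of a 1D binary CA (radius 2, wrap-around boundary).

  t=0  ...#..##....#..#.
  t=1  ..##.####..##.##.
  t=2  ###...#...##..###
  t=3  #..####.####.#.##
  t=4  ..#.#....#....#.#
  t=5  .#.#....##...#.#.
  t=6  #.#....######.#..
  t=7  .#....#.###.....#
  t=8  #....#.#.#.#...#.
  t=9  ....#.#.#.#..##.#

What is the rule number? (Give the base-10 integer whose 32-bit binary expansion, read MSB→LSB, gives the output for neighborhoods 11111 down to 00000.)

2169429084

  [31] ##### => #  t=2,i=0
  [30] ####. => .  t=1,i=7
  [29] ###.# => .  t=3,i=6
  [28] ###.. => .  t=1,i=8
  [27] ##.## => .  t=1,i=4
  [26] ##.#. => .  t=3,i=12
  [25] ##..# => .  t=1,i=9
  [24] ##... => #  t=0,i=8
  [23] #.### => .  t=1,i=5
  [22] #.##. => #  t=1,i=14
  [21] #.#.# => .  t=3,i=13
  [20] #.#.. => .  t=4,i=4
  [19] #..## => #  t=0,i=5
  [18] #..#. => #  t=0,i=14
  [17] #...# => #  t=1,i=0
  [16] #.... => .  t=0,i=0
  [15] .#### => #  t=1,i=6
  [14] .###. => #  t=3,i=16
  [13] .##.# => .  t=1,i=3
  [12] .##.. => #  t=0,i=7
  [11] .#.## => #  t=3,i=14
  [10] .#.#. => #  t=4,i=3
  [9] .#..# => .  t=0,i=4
  [8] .#... => .  t=0,i=16
  [7] ..### => .  t=2,i=14
  [6] ..##. => #  t=0,i=6
  [5] ..#.# => .  t=4,i=2
  [4] ..#.. => #  t=0,i=3
  [3] ...## => #  t=1,i=1
  [2] ...#. => #  t=0,i=2
  [1] ....# => .  t=0,i=1
  [0] ..... => .  t=7,i=13
  bits 10000001010011101101110001011100 = 2169429084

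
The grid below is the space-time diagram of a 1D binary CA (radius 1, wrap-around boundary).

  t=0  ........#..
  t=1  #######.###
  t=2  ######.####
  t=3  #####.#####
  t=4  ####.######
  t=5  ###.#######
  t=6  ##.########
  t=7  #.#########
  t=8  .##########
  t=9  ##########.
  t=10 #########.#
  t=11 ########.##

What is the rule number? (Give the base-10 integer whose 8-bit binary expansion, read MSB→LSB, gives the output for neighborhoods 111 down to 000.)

189

  ###|#  b7=1 t=1,i=0
  ##.|.  b6=0 t=1,i=6
  #.#|#  b5=1 t=1,i=7
  #..|#  b4=1 t=0,i=9
  .##|#  b3=1 t=1,i=8
  .#.|#  b2=1 t=0,i=8
  ..#|.  b1=0 t=0,i=7
  ...|#  b0=1 t=0,i=0
  bits 10111101 = 189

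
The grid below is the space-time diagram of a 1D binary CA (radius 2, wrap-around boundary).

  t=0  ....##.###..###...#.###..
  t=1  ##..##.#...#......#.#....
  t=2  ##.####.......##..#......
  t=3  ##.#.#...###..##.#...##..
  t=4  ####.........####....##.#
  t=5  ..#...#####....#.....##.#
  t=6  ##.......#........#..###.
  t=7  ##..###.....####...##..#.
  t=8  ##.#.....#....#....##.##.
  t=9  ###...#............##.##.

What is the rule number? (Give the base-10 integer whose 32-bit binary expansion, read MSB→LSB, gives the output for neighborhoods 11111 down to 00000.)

  #####|.  b31=0 t=4,i=1
  ####.|#  b30=1 t=2,i=5
  ###.#|#  b29=1 t=6,i=23
  ###..|.  b28=0 t=0,i=9
  ##.##|.  b27=0 t=0,i=6
  ##.#.|#  b26=1 t=1,i=6
  ##..#|.  b25=0 t=0,i=10
  ##...|.  b24=0 t=0,i=15
  #.###|#  b23=1 t=0,i=7
  #.##.|#  b22=1 t=6,i=0
  #.#.#|#  b21=1 t=3,i=3
  #.#..|.  b20=0 t=1,i=7
  #..##|#  b19=1 t=0,i=11
  #..#.|#  b18=1 t=2,i=17
  #...#|.  b17=0 t=0,i=16
  #....|.  b16=0 t=0,i=24
  .####|.  b15=0 t=2,i=4
  .###.|.  b14=0 t=0,i=8
  .##.#|#  b13=1 t=0,i=5
  .##..|#  b12=1 t=1,i=1
  .#.##|.  b11=0 t=0,i=19
  .#.#.|.  b10=0 t=1,i=19
  .#..#|#  b9=1 t=5,i=0
  .#...|.  b8=0 t=1,i=8
  ..###|.  b7=0 t=0,i=12
  ..##.|#  b6=1 t=0,i=4
  ..#.#|#  b5=1 t=0,i=18
  ..#..|.  b4=0 t=1,i=11
  ...##|.  b3=0 t=0,i=3
  ...#.|.  b2=0 t=0,i=17
  ....#|.  b1=0 t=0,i=2
  .....|#  b0=1 t=0,i=0
  bits 01100100111011000011001001100001 = 1693200993

1693200993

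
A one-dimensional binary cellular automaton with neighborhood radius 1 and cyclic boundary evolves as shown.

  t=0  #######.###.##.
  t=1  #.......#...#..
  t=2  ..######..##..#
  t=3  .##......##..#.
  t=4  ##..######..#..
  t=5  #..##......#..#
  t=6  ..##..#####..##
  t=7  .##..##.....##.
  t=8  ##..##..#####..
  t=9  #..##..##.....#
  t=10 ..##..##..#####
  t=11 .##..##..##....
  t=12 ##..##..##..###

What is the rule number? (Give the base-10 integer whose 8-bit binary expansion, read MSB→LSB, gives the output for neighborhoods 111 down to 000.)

11

  nb ###: next=.  (t=0,i=1, bit7=0)
  nb ##.: next=.  (t=0,i=6, bit6=0)
  nb #.#: next=.  (t=0,i=7, bit5=0)
  nb #..: next=.  (t=1,i=1, bit4=0)
  nb .##: next=#  (t=0,i=0, bit3=1)
  nb .#.: next=.  (t=1,i=0, bit2=0)
  nb ..#: next=#  (t=1,i=7, bit1=1)
  nb ...: next=#  (t=1,i=2, bit0=1)
  bits 00001011 = 11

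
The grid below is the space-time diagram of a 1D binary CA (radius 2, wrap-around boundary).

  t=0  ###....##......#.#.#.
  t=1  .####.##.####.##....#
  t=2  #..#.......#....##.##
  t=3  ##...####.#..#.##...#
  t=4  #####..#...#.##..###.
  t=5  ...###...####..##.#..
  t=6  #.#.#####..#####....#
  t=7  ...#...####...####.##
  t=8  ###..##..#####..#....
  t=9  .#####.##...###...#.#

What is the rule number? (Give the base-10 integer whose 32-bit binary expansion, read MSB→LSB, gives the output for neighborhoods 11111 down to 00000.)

  [31] ##### => .  t=4,i=2
  [30] ####. => #  t=1,i=3
  [29] ###.# => .  t=1,i=4
  [28] ###.. => #  t=0,i=2
  [27] ##.## => .  t=1,i=5
  [26] ##.#. => .  t=3,i=9
  [25] ##..# => #  t=2,i=1
  [24] ##... => #  t=0,i=3
  [23] #.### => .  t=0,i=0
  [22] #.##. => .  t=1,i=6
  [21] #.#.# => .  t=0,i=17
  [20] #.#.. => .  t=3,i=10
  [19] #..## => #  t=4,i=16
  [18] #..#. => .  t=2,i=2
  [17] #...# => #  t=3,i=3
  [16] #.... => #  t=0,i=4
  [15] .#### => .  t=1,i=2
  [14] .###. => #  t=0,i=1
  [13] .##.# => .  t=1,i=7
  [12] .##.. => .  t=0,i=8
  [11] .#.## => #  t=0,i=20
  [10] .#.#. => .  t=0,i=16
  [9] .#..# => #  t=3,i=11
  [8] .#... => .  t=2,i=4
  [7] ..### => .  t=3,i=5
  [6] ..##. => #  t=0,i=7
  [5] ..#.# => #  t=0,i=15
  [4] ..#.. => .  t=2,i=3
  [3] ...## => #  t=0,i=6
  [2] ...#. => #  t=0,i=14
  [1] ....# => .  t=0,i=5
  [0] ..... => #  t=0,i=11
  bits 01010011000010110100101001101101 = 1393248877

1393248877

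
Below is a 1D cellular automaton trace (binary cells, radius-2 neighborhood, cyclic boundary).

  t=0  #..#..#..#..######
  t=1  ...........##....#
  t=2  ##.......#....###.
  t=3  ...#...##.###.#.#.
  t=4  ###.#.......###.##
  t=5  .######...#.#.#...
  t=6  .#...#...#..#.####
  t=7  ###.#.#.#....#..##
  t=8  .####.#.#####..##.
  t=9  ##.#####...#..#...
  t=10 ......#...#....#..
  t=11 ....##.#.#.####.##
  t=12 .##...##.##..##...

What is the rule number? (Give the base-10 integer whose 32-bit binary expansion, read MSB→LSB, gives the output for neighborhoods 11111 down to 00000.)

1681459590

  ##### -> .   bit 31 = 0  t=0,i=14
  ####. -> #   bit 30 = 1  t=0,i=17
  ###.# -> #   bit 29 = 1  t=2,i=16
  ###.. -> .   bit 28 = 0  t=0,i=0
  ##.## -> .   bit 27 = 0  t=2,i=17
  ##.#. -> #   bit 26 = 1  t=3,i=13
  ##..# -> .   bit 25 = 0  t=0,i=1
  ##... -> .   bit 24 = 0  t=1,i=13
  #.### -> .   bit 23 = 0  t=3,i=10
  #.##. -> .   bit 22 = 0  t=2,i=0
  #.#.# -> #   bit 21 = 1  t=3,i=14
  #.#.. -> #   bit 20 = 1  t=3,i=16
  #..## -> #   bit 19 = 1  t=0,i=11
  #..#. -> .   bit 18 = 0  t=0,i=2
  #...# -> .   bit 17 = 0  t=3,i=5
  #.... -> #   bit 16 = 1  t=1,i=1
  .#### -> .   bit 15 = 0  t=0,i=13
  .###. -> .   bit 14 = 0  t=2,i=15
  .##.# -> .   bit 13 = 0  t=3,i=8
  .##.. -> .   bit 12 = 0  t=1,i=12
  .#.## -> #   bit 11 = 1  t=6,i=13
  .#.#. -> .   bit 10 = 0  t=3,i=15
  .#..# -> .   bit 9 = 0  t=0,i=4
  .#... -> #   bit 8 = 1  t=1,i=0
  ..### -> #   bit 7 = 1  t=0,i=12
  ..##. -> .   bit 6 = 0  t=1,i=11
  ..#.# -> .   bit 5 = 0  t=5,i=10
  ..#.. -> .   bit 4 = 0  t=0,i=3
  ...## -> .   bit 3 = 0  t=1,i=10
  ...#. -> #   bit 2 = 1  t=1,i=16
  ....# -> #   bit 1 = 1  t=1,i=9
  ..... -> .   bit 0 = 0  t=1,i=2
  bits 01100100001110010000100110000110 = 1681459590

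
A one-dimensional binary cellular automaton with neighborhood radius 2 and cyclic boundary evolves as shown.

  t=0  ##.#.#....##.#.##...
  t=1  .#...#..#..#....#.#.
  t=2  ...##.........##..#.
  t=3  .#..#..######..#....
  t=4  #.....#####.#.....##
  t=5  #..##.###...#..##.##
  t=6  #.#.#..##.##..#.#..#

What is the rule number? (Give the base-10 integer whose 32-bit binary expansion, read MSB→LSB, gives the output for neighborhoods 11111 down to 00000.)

2417684615

  nb #####: next=#  (t=3,i=9, bit31=1)
  nb ####.: next=.  (t=3,i=11, bit30=0)
  nb ###.#: next=.  (t=4,i=10, bit29=0)
  nb ###..: next=#  (t=3,i=12, bit28=1)
  nb ##.##: next=.  (t=5,i=5, bit27=0)
  nb ##.#.: next=.  (t=0,i=2, bit26=0)
  nb ##..#: next=.  (t=2,i=16, bit25=0)
  nb ##...: next=.  (t=0,i=17, bit24=0)
  nb #.###: next=.  (t=5,i=6, bit23=0)
  nb #.##.: next=.  (t=0,i=15, bit22=0)
  nb #.#.#: next=.  (t=0,i=3, bit21=0)
  nb #.#..: next=#  (t=0,i=5, bit20=1)
  nb #..##: next=#  (t=3,i=6, bit19=1)
  nb #..#.: next=.  (t=1,i=0, bit18=0)
  nb #...#: next=#  (t=0,i=18, bit17=1)
  nb #....: next=.  (t=0,i=7, bit16=0)
  nb .####: next=#  (t=3,i=8, bit15=1)
  nb .###.: next=#  (t=4,i=19, bit14=1)
  nb .##.#: next=#  (t=0,i=1, bit13=1)
  nb .##..: next=#  (t=0,i=16, bit12=1)
  nb .#.##: next=.  (t=0,i=14, bit11=0)
  nb .#.#.: next=.  (t=0,i=4, bit10=0)
  nb .#..#: next=.  (t=1,i=6, bit9=0)
  nb .#...: next=.  (t=0,i=6, bit8=0)
  nb ..###: next=#  (t=3,i=7, bit7=1)
  nb ..##.: next=.  (t=0,i=0, bit6=0)
  nb ..#.#: next=.  (t=1,i=16, bit5=0)
  nb ..#..: next=.  (t=1,i=1, bit4=0)
  nb ...##: next=.  (t=0,i=9, bit3=0)
  nb ...#.: next=#  (t=1,i=4, bit2=1)
  nb ....#: next=#  (t=0,i=8, bit1=1)
  nb .....: next=#  (t=2,i=7, bit0=1)
  bits 10010000000110101111000010000111 = 2417684615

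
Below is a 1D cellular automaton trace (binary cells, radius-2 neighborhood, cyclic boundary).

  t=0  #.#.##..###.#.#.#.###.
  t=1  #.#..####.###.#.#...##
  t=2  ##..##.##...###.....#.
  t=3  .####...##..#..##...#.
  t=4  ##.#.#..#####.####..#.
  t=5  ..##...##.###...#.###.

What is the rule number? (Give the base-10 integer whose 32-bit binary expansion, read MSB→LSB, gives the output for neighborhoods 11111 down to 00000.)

3878490352

  ##### -> #   bit 31 = 1  t=4,i=10
  ####. -> #   bit 30 = 1  t=1,i=7
  ###.# -> #   bit 29 = 1  t=0,i=10
  ###.. -> .   bit 28 = 0  t=2,i=14
  ##.## -> .   bit 27 = 0  t=1,i=9
  ##.#. -> #   bit 26 = 1  t=0,i=11
  ##..# -> #   bit 25 = 1  t=0,i=6
  ##... -> #   bit 24 = 1  t=2,i=9
  #.### -> .   bit 23 = 0  t=0,i=18
  #.##. -> .   bit 22 = 0  t=0,i=4
  #.#.# -> #   bit 21 = 1  t=0,i=0
  #.#.. -> .   bit 20 = 0  t=1,i=2
  #..## -> #   bit 19 = 1  t=0,i=7
  #..#. -> #   bit 18 = 1  t=3,i=11
  #...# -> .   bit 17 = 0  t=1,i=18
  #.... -> #   bit 16 = 1  t=2,i=16
  .#### -> .   bit 15 = 0  t=1,i=6
  .###. -> .   bit 14 = 0  t=0,i=9
  .##.# -> .   bit 13 = 0  t=2,i=5
  .##.. -> #   bit 12 = 1  t=0,i=5
  .#.## -> .   bit 11 = 0  t=0,i=3
  .#.#. -> .   bit 10 = 0  t=0,i=1
  .#..# -> .   bit 9 = 0  t=1,i=3
  .#... -> .   bit 8 = 0  t=1,i=17
  ..### -> #   bit 7 = 1  t=0,i=8
  ..##. -> #   bit 6 = 1  t=2,i=4
  ..#.# -> #   bit 5 = 1  t=2,i=20
  ..#.. -> #   bit 4 = 1  t=3,i=12
  ...## -> .   bit 3 = 0  t=1,i=19
  ...#. -> .   bit 2 = 0  t=2,i=19
  ....# -> .   bit 1 = 0  t=2,i=18
  ..... -> .   bit 0 = 0  t=2,i=17
  bits 11100111001011010001000011110000 = 3878490352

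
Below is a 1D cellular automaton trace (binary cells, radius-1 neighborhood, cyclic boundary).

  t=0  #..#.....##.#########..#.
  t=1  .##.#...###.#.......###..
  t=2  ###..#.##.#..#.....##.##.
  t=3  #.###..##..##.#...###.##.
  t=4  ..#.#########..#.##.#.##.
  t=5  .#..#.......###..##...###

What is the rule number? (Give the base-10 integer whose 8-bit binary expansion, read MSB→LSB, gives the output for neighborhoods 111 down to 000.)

90

  ###|.  b7=0 t=0,i=13
  ##.|#  b6=1 t=0,i=10
  #.#|.  b5=0 t=0,i=11
  #..|#  b4=1 t=0,i=1
  .##|#  b3=1 t=0,i=9
  .#.|.  b2=0 t=0,i=0
  ..#|#  b1=1 t=0,i=2
  ...|.  b0=0 t=0,i=5
  bits 01011010 = 90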